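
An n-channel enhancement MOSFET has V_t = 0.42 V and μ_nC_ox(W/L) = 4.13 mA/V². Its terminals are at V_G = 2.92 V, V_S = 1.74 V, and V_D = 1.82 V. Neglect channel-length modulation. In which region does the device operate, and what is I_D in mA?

V_GS = V_G − V_S = 2.92 − 1.74 = 1.18 V; V_DS = V_D − V_S = 1.82 − 1.74 = 0.08 V.
V_ov = V_GS − V_t = 1.18 − 0.42 = 0.76 V.
Since V_DS = 0.08 V < V_ov = 0.76 V, the device is in the triode region.
I_D = k_n [V_ov · V_DS − ½ V_DS²] = 4.13 × [0.76 × 0.08 − 0.5 × 0.08²] = 0.238 mA.

Triode; I_D = 0.238 mA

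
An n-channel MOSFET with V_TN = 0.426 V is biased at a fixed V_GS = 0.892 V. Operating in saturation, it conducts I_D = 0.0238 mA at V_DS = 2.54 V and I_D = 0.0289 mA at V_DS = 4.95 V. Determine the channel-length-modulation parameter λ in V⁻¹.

With V_GS fixed, I_D ∝ (1 + λ V_DS) in saturation, so I_D2/I_D1 = (1 + λ V_DS2)/(1 + λ V_DS1).
0.0289/0.0238 = 1.214 = (1 + 4.95 λ)/(1 + 2.54 λ).
Solving: λ (I_D1 V_DS2 − I_D2 V_DS1) = I_D2 − I_D1, so λ = (0.0289 − 0.0238) / (0.0238 × 4.95 − 0.0289 × 2.54) = 0.0051 / 0.0444 = 0.115 V⁻¹.

λ = 0.115 V⁻¹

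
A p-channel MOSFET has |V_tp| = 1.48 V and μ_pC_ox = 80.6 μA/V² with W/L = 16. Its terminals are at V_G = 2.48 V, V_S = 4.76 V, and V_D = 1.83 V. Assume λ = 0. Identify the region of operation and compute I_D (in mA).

Saturation; I_D = 0.413 mA

V_SG = V_S − V_G = 4.76 − 2.48 = 2.28 V; V_SD = V_S − V_D = 4.76 − 1.83 = 2.93 V.
k_p = μ_pC_ox · (W/L) = 1.29 mA/V².
V_ov = V_SG − |V_tp| = 2.28 − 1.48 = 0.8 V.
Since V_SD = 2.93 V ≥ V_ov = 0.8 V, the device is in saturation.
I_D = ½ k_p V_ov² = 0.5 × 1.29 × 0.8² = 0.413 mA.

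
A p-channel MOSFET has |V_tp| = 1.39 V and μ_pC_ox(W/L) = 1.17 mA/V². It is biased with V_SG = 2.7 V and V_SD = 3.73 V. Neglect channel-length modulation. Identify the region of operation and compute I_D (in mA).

V_ov = V_SG − |V_tp| = 2.7 − 1.39 = 1.31 V.
Since V_SD = 3.73 V ≥ V_ov = 1.31 V, the device is in saturation.
I_D = ½ k_p V_ov² = 0.5 × 1.17 × 1.31² = 1 mA.

Saturation; I_D = 1.00 mA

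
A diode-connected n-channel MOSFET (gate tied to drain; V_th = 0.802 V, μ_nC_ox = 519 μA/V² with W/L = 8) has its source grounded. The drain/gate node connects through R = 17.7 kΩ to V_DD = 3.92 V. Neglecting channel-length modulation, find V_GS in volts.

With gate tied to drain, V_GS = V_DS ≥ V_GS − V_th, so the device is in saturation.
k_n = μ_nC_ox · (W/L) = 4.152 mA/V².
KCL at the drain: ½ k_n (V_GS − V_th)² = (V_DD − V_GS)/R.
Let x = V_GS − 0.802. Then 36.7 x² + x − 3.118 = 0, giving x = 0.278 V (positive root), so V_GS = 1.08 V.
I_D = (V_DD − V_GS)/R = (3.92 − 1.08) / 17.7 = 0.16 mA.

V_GS = 1.08 V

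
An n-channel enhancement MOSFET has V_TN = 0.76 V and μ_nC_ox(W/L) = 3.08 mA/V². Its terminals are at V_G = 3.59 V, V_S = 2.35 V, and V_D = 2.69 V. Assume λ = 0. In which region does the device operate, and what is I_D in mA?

Triode; I_D = 0.325 mA

V_GS = V_G − V_S = 3.59 − 2.35 = 1.24 V; V_DS = V_D − V_S = 2.69 − 2.35 = 0.34 V.
V_ov = V_GS − V_TN = 1.24 − 0.76 = 0.48 V.
Since V_DS = 0.34 V < V_ov = 0.48 V, the device is in the triode region.
I_D = k_n [V_ov · V_DS − ½ V_DS²] = 3.08 × [0.48 × 0.34 − 0.5 × 0.34²] = 0.325 mA.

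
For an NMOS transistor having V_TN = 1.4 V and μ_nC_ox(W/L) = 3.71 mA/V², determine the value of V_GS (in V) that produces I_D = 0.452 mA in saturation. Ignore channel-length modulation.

In saturation I_D = ½ k_n (V_GS − V_TN)², so V_GS − V_TN = √(2 I_D / k_n) = √(2 × 0.452 / 3.71) = 0.494 V.
V_GS = 1.4 + 0.494 = 1.89 V.

V_GS = 1.89 V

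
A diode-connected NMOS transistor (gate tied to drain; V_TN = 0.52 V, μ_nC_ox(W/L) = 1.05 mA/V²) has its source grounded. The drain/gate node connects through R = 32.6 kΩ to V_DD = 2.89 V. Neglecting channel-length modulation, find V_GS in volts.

With gate tied to drain, V_GS = V_DS ≥ V_GS − V_TN, so the device is in saturation.
KCL at the drain: ½ k_n (V_GS − V_TN)² = (V_DD − V_GS)/R.
Let x = V_GS − 0.52. Then 17.1 x² + x − 2.37 = 0, giving x = 0.344 V (positive root), so V_GS = 0.864 V.
I_D = (V_DD − V_GS)/R = (2.89 − 0.864) / 32.6 = 0.0621 mA.

V_GS = 0.864 V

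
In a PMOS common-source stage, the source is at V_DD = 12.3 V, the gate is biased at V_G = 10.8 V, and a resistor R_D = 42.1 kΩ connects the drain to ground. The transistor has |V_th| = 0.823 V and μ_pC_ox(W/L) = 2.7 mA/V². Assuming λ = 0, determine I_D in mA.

I_D = 0.288 mA

V_SG = V_DD − V_G = 12.3 − 10.8 = 1.5 V, so V_ov = 1.5 − 0.823 = 0.677 V.
Assume saturation: I_D = ½ k_p V_ov² = 0.5 × 2.7 × 0.677² = 0.619 mA, giving V_SD = V_DD − I_D R_D = 12.3 − 0.619 × 42.1 = -13.7 V.
But -13.7 V < V_ov = 0.677 V, so the device is actually in triode.
In triode I_D = k_p[V_ov V_SD − ½ V_SD²] and I_D = (V_DD − V_SD)/R_D. Equating: 56.8 V_SD² − 77.95 V_SD + 12.3 = 0, giving V_SD = 0.182 V (the root below V_ov).
I_D = (12.3 − 0.182) / 42.1 = 0.288 mA.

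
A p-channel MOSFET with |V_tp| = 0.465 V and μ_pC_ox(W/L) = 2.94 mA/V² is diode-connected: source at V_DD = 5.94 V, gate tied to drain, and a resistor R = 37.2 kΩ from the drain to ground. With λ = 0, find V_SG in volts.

V_SG = 0.772 V

With gate tied to drain, V_SG = V_SD ≥ V_SG − |V_tp|, so the device is in saturation.
KCL at the drain: ½ k_p (V_SG − |V_tp|)² = (V_DD − V_SG)/R.
Let x = V_SG − 0.465. Then 54.7 x² + x − 5.475 = 0, giving x = 0.307 V (positive root), so V_SG = 0.772 V.
I_D = (V_DD − V_SG)/R = (5.94 − 0.772) / 37.2 = 0.139 mA.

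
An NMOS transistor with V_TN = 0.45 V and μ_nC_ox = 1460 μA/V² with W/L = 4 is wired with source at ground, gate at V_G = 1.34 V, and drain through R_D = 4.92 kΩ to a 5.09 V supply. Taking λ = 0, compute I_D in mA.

V_GS = V_G = 1.34 V, so V_ov = 1.34 − 0.45 = 0.89 V.
k_n = μ_nC_ox · (W/L) = 5.84 mA/V².
Assume saturation: I_D = ½ k_n V_ov² = 0.5 × 5.84 × 0.89² = 2.31 mA, giving V_DS = V_DD − I_D R_D = 5.09 − 2.31 × 4.92 = -6.29 V.
But -6.29 V < V_ov = 0.89 V, so the device is actually in triode.
In triode I_D = k_n[V_ov V_DS − ½ V_DS²] and I_D = (V_DD − V_DS)/R_D. Equating: 14.4 V_DS² − 26.57 V_DS + 5.09 = 0, giving V_DS = 0.217 V (the root below V_ov).
I_D = (5.09 − 0.217) / 4.92 = 0.99 mA.

I_D = 0.990 mA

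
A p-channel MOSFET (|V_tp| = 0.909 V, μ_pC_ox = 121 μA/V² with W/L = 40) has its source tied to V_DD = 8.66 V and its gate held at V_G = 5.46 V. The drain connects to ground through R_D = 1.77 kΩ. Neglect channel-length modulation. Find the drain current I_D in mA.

V_SG = V_DD − V_G = 8.66 − 5.46 = 3.2 V, so V_ov = 3.2 − 0.909 = 2.29 V.
k_p = μ_pC_ox · (W/L) = 4.84 mA/V².
Assume saturation: I_D = ½ k_p V_ov² = 0.5 × 4.84 × 2.29² = 12.7 mA, giving V_SD = V_DD − I_D R_D = 8.66 − 12.7 × 1.77 = -13.8 V.
But -13.8 V < V_ov = 2.29 V, so the device is actually in triode.
In triode I_D = k_p[V_ov V_SD − ½ V_SD²] and I_D = (V_DD − V_SD)/R_D. Equating: 4.28 V_SD² − 20.63 V_SD + 8.66 = 0, giving V_SD = 0.465 V (the root below V_ov).
I_D = (8.66 − 0.465) / 1.77 = 4.63 mA.

I_D = 4.63 mA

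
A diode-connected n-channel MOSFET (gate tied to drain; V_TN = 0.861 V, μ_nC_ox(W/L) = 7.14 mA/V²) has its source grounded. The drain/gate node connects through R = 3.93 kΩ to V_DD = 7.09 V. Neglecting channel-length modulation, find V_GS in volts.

With gate tied to drain, V_GS = V_DS ≥ V_GS − V_TN, so the device is in saturation.
KCL at the drain: ½ k_n (V_GS − V_TN)² = (V_DD − V_GS)/R.
Let x = V_GS − 0.861. Then 14 x² + x − 6.229 = 0, giving x = 0.632 V (positive root), so V_GS = 1.49 V.
I_D = (V_DD − V_GS)/R = (7.09 − 1.49) / 3.93 = 1.42 mA.

V_GS = 1.49 V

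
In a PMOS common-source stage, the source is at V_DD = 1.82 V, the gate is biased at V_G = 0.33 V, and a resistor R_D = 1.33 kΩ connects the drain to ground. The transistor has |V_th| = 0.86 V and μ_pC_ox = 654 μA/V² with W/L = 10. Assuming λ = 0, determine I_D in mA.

V_SG = V_DD − V_G = 1.82 − 0.33 = 1.49 V, so V_ov = 1.49 − 0.86 = 0.63 V.
k_p = μ_pC_ox · (W/L) = 6.54 mA/V².
Assume saturation: I_D = ½ k_p V_ov² = 0.5 × 6.54 × 0.63² = 1.3 mA, giving V_SD = V_DD − I_D R_D = 1.82 − 1.3 × 1.33 = 0.0938 V.
But 0.0938 V < V_ov = 0.63 V, so the device is actually in triode.
In triode I_D = k_p[V_ov V_SD − ½ V_SD²] and I_D = (V_DD − V_SD)/R_D. Equating: 4.35 V_SD² − 6.48 V_SD + 1.82 = 0, giving V_SD = 0.376 V (the root below V_ov).
I_D = (1.82 − 0.376) / 1.33 = 1.09 mA.

I_D = 1.09 mA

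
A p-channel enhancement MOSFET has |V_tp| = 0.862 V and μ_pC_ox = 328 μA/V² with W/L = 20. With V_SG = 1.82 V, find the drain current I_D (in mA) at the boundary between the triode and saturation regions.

At the boundary V_SD = V_ov = V_SG − |V_tp| = 1.82 − 0.862 = 0.958 V.
k_p = μ_pC_ox · (W/L) = 6.56 mA/V².
I_D = ½ k_p V_ov² = 0.5 × 6.56 × 0.958² = 3.01 mA.

I_D = 3.01 mA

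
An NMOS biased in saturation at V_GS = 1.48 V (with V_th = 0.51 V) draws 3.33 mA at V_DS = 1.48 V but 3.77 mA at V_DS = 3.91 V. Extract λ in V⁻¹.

With V_GS fixed, I_D ∝ (1 + λ V_DS) in saturation, so I_D2/I_D1 = (1 + λ V_DS2)/(1 + λ V_DS1).
3.77/3.33 = 1.132 = (1 + 3.91 λ)/(1 + 1.48 λ).
Solving: λ (I_D1 V_DS2 − I_D2 V_DS1) = I_D2 − I_D1, so λ = (3.77 − 3.33) / (3.33 × 3.91 − 3.77 × 1.48) = 0.44 / 7.44 = 0.0591 V⁻¹.

λ = 0.0591 V⁻¹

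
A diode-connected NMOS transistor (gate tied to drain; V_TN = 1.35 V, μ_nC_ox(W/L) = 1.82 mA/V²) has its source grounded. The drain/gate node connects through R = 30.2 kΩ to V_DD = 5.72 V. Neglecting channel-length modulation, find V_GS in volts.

With gate tied to drain, V_GS = V_DS ≥ V_GS − V_TN, so the device is in saturation.
KCL at the drain: ½ k_n (V_GS − V_TN)² = (V_DD − V_GS)/R.
Let x = V_GS − 1.35. Then 27.5 x² + x − 4.37 = 0, giving x = 0.381 V (positive root), so V_GS = 1.73 V.
I_D = (V_DD − V_GS)/R = (5.72 − 1.73) / 30.2 = 0.132 mA.

V_GS = 1.73 V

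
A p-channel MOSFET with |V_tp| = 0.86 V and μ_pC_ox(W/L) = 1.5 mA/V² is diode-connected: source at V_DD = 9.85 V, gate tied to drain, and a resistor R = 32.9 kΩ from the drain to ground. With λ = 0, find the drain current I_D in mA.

I_D = 0.256 mA

With gate tied to drain, V_SG = V_SD ≥ V_SG − |V_tp|, so the device is in saturation.
KCL at the drain: ½ k_p (V_SG − |V_tp|)² = (V_DD − V_SG)/R.
Let x = V_SG − 0.86. Then 24.7 x² + x − 8.99 = 0, giving x = 0.584 V (positive root), so V_SG = 1.44 V.
I_D = (V_DD − V_SG)/R = (9.85 − 1.44) / 32.9 = 0.256 mA.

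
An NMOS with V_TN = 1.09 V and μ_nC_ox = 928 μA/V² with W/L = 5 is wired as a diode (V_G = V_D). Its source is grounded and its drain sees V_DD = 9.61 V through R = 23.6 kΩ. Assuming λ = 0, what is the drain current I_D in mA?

I_D = 0.345 mA

With gate tied to drain, V_GS = V_DS ≥ V_GS − V_TN, so the device is in saturation.
k_n = μ_nC_ox · (W/L) = 4.64 mA/V².
KCL at the drain: ½ k_n (V_GS − V_TN)² = (V_DD − V_GS)/R.
Let x = V_GS − 1.09. Then 54.8 x² + x − 8.52 = 0, giving x = 0.385 V (positive root), so V_GS = 1.48 V.
I_D = (V_DD − V_GS)/R = (9.61 − 1.48) / 23.6 = 0.345 mA.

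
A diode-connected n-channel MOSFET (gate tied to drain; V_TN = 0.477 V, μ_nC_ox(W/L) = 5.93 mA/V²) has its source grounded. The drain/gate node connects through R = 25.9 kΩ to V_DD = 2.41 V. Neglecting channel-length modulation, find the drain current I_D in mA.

With gate tied to drain, V_GS = V_DS ≥ V_GS − V_TN, so the device is in saturation.
KCL at the drain: ½ k_n (V_GS − V_TN)² = (V_DD − V_GS)/R.
Let x = V_GS − 0.477. Then 76.8 x² + x − 1.933 = 0, giving x = 0.152 V (positive root), so V_GS = 0.629 V.
I_D = (V_DD − V_GS)/R = (2.41 − 0.629) / 25.9 = 0.0688 mA.

I_D = 0.0688 mA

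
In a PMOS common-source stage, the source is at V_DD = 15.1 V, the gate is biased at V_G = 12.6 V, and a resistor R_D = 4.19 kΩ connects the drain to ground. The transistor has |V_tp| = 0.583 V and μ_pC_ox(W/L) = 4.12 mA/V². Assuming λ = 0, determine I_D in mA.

I_D = 3.48 mA

V_SG = V_DD − V_G = 15.1 − 12.6 = 2.5 V, so V_ov = 2.5 − 0.583 = 1.92 V.
Assume saturation: I_D = ½ k_p V_ov² = 0.5 × 4.12 × 1.92² = 7.57 mA, giving V_SD = V_DD − I_D R_D = 15.1 − 7.57 × 4.19 = -16.6 V.
But -16.6 V < V_ov = 1.92 V, so the device is actually in triode.
In triode I_D = k_p[V_ov V_SD − ½ V_SD²] and I_D = (V_DD − V_SD)/R_D. Equating: 8.63 V_SD² − 34.09 V_SD + 15.1 = 0, giving V_SD = 0.508 V (the root below V_ov).
I_D = (15.1 − 0.508) / 4.19 = 3.48 mA.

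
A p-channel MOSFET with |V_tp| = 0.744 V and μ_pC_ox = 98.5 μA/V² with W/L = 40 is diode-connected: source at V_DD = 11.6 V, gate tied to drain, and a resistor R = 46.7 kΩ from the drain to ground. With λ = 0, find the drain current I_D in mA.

I_D = 0.225 mA

With gate tied to drain, V_SG = V_SD ≥ V_SG − |V_tp|, so the device is in saturation.
k_p = μ_pC_ox · (W/L) = 3.94 mA/V².
KCL at the drain: ½ k_p (V_SG − |V_tp|)² = (V_DD − V_SG)/R.
Let x = V_SG − 0.744. Then 92 x² + x − 10.86 = 0, giving x = 0.338 V (positive root), so V_SG = 1.08 V.
I_D = (V_DD − V_SG)/R = (11.6 − 1.08) / 46.7 = 0.225 mA.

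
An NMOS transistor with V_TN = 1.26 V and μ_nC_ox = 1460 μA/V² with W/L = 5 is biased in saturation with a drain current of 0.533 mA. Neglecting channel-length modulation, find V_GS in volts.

V_GS = 1.64 V

k_n = μ_nC_ox · (W/L) = 7.3 mA/V².
In saturation I_D = ½ k_n (V_GS − V_TN)², so V_GS − V_TN = √(2 I_D / k_n) = √(2 × 0.533 / 7.3) = 0.382 V.
V_GS = 1.26 + 0.382 = 1.64 V.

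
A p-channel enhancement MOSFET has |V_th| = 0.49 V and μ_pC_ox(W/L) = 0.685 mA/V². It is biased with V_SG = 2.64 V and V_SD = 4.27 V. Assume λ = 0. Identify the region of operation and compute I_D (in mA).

Saturation; I_D = 1.58 mA

V_ov = V_SG − |V_th| = 2.64 − 0.49 = 2.15 V.
Since V_SD = 4.27 V ≥ V_ov = 2.15 V, the device is in saturation.
I_D = ½ k_p V_ov² = 0.5 × 0.685 × 2.15² = 1.58 mA.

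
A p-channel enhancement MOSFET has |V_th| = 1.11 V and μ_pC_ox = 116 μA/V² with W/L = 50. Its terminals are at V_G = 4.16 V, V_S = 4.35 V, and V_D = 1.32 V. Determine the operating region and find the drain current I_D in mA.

V_SG = V_S − V_G = 4.35 − 4.16 = 0.19 V; V_SD = V_S − V_D = 4.35 − 1.32 = 3.03 V.
V_SG = 0.19 V < |V_th| = 1.11 V, so the transistor is in cutoff.

Cutoff; I_D = 0 mA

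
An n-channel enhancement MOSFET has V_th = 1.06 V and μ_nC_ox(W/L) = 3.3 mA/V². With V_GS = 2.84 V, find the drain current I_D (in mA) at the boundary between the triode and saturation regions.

I_D = 5.23 mA

At the boundary V_DS = V_ov = V_GS − V_th = 2.84 − 1.06 = 1.78 V.
I_D = ½ k_n V_ov² = 0.5 × 3.3 × 1.78² = 5.23 mA.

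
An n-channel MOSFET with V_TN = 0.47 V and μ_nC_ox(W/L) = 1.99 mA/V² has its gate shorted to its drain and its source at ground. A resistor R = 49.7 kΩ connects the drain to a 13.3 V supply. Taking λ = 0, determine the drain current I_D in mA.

With gate tied to drain, V_GS = V_DS ≥ V_GS − V_TN, so the device is in saturation.
KCL at the drain: ½ k_n (V_GS − V_TN)² = (V_DD − V_GS)/R.
Let x = V_GS − 0.47. Then 49.5 x² + x − 12.83 = 0, giving x = 0.499 V (positive root), so V_GS = 0.969 V.
I_D = (V_DD − V_GS)/R = (13.3 − 0.969) / 49.7 = 0.248 mA.

I_D = 0.248 mA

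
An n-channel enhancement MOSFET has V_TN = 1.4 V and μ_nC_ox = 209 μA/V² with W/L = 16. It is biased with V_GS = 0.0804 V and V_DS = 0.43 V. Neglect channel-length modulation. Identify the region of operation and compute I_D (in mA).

V_GS = 0.0804 V < V_TN = 1.4 V, so the transistor is in cutoff.

Cutoff; I_D = 0 mA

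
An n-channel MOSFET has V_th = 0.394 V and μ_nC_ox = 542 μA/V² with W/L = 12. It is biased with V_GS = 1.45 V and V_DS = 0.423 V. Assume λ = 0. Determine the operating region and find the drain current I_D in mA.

Triode; I_D = 2.32 mA

k_n = μ_nC_ox · (W/L) = 6.504 mA/V².
V_ov = V_GS − V_th = 1.45 − 0.394 = 1.06 V.
Since V_DS = 0.423 V < V_ov = 1.06 V, the device is in the triode region.
I_D = k_n [V_ov · V_DS − ½ V_DS²] = 6.504 × [1.06 × 0.423 − 0.5 × 0.423²] = 2.32 mA.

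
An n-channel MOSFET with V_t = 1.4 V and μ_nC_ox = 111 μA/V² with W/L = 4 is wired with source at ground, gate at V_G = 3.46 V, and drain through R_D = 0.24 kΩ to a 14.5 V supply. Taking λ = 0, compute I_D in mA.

I_D = 0.942 mA

V_GS = V_G = 3.46 V, so V_ov = 3.46 − 1.4 = 2.06 V.
k_n = μ_nC_ox · (W/L) = 0.444 mA/V².
Assume saturation: I_D = ½ k_n V_ov² = 0.5 × 0.444 × 2.06² = 0.942 mA, giving V_DS = V_DD − I_D R_D = 14.5 − 0.942 × 0.24 = 14.3 V.
V_DS = 14.3 V ≥ V_ov = 2.06 V, confirming saturation.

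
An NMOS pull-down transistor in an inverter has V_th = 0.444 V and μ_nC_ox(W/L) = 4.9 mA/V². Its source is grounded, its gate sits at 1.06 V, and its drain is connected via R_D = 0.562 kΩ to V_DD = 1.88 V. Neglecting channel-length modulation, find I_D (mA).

I_D = 0.930 mA

V_GS = V_G = 1.06 V, so V_ov = 1.06 − 0.444 = 0.616 V.
Assume saturation: I_D = ½ k_n V_ov² = 0.5 × 4.9 × 0.616² = 0.93 mA, giving V_DS = V_DD − I_D R_D = 1.88 − 0.93 × 0.562 = 1.36 V.
V_DS = 1.36 V ≥ V_ov = 0.616 V, confirming saturation.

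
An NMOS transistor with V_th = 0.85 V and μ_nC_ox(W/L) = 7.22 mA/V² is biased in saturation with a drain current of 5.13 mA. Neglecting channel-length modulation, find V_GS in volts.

V_GS = 2.04 V

In saturation I_D = ½ k_n (V_GS − V_th)², so V_GS − V_th = √(2 I_D / k_n) = √(2 × 5.13 / 7.22) = 1.19 V.
V_GS = 0.85 + 1.19 = 2.04 V.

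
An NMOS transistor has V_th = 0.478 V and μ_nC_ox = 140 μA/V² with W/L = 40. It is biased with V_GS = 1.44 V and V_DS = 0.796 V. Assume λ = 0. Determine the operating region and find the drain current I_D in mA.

k_n = μ_nC_ox · (W/L) = 5.6 mA/V².
V_ov = V_GS − V_th = 1.44 − 0.478 = 0.962 V.
Since V_DS = 0.796 V < V_ov = 0.962 V, the device is in the triode region.
I_D = k_n [V_ov · V_DS − ½ V_DS²] = 5.6 × [0.962 × 0.796 − 0.5 × 0.796²] = 2.51 mA.

Triode; I_D = 2.51 mA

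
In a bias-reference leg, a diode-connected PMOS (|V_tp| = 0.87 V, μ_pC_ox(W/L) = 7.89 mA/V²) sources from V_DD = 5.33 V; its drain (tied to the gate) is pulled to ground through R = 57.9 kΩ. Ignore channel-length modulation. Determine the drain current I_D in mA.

I_D = 0.0747 mA

With gate tied to drain, V_SG = V_SD ≥ V_SG − |V_tp|, so the device is in saturation.
KCL at the drain: ½ k_p (V_SG − |V_tp|)² = (V_DD − V_SG)/R.
Let x = V_SG − 0.87. Then 228 x² + x − 4.46 = 0, giving x = 0.138 V (positive root), so V_SG = 1.01 V.
I_D = (V_DD − V_SG)/R = (5.33 − 1.01) / 57.9 = 0.0747 mA.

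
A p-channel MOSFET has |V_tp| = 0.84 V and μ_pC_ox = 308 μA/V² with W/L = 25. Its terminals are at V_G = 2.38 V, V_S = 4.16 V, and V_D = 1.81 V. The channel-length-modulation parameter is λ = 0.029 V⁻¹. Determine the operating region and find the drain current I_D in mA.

V_SG = V_S − V_G = 4.16 − 2.38 = 1.78 V; V_SD = V_S − V_D = 4.16 − 1.81 = 2.35 V.
k_p = μ_pC_ox · (W/L) = 7.7 mA/V².
V_ov = V_SG − |V_tp| = 1.78 − 0.84 = 0.94 V.
Since V_SD = 2.35 V ≥ V_ov = 0.94 V, the device is in saturation.
I_D = ½ k_p V_ov² (1 + λ V_SD) = 0.5 × 7.7 × 0.94² × (1 + 0.029 × 2.35) = 3.63 mA.

Saturation; I_D = 3.63 mA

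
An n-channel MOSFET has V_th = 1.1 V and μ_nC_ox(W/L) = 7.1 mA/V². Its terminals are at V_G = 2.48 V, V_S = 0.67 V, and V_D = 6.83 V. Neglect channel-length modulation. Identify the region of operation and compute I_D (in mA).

Saturation; I_D = 1.79 mA

V_GS = V_G − V_S = 2.48 − 0.67 = 1.81 V; V_DS = V_D − V_S = 6.83 − 0.67 = 6.16 V.
V_ov = V_GS − V_th = 1.81 − 1.1 = 0.71 V.
Since V_DS = 6.16 V ≥ V_ov = 0.71 V, the device is in saturation.
I_D = ½ k_n V_ov² = 0.5 × 7.1 × 0.71² = 1.79 mA.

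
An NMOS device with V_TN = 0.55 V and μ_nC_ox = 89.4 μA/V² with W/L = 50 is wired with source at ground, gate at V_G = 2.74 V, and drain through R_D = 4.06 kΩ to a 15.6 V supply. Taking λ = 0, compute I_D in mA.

I_D = 3.74 mA

V_GS = V_G = 2.74 V, so V_ov = 2.74 − 0.55 = 2.19 V.
k_n = μ_nC_ox · (W/L) = 4.47 mA/V².
Assume saturation: I_D = ½ k_n V_ov² = 0.5 × 4.47 × 2.19² = 10.7 mA, giving V_DS = V_DD − I_D R_D = 15.6 − 10.7 × 4.06 = -27.9 V.
But -27.9 V < V_ov = 2.19 V, so the device is actually in triode.
In triode I_D = k_n[V_ov V_DS − ½ V_DS²] and I_D = (V_DD − V_DS)/R_D. Equating: 9.07 V_DS² − 40.74 V_DS + 15.6 = 0, giving V_DS = 0.423 V (the root below V_ov).
I_D = (15.6 − 0.423) / 4.06 = 3.74 mA.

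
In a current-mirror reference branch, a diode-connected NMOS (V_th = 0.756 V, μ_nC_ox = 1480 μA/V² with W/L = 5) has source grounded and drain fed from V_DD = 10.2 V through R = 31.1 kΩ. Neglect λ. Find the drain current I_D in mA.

With gate tied to drain, V_GS = V_DS ≥ V_GS − V_th, so the device is in saturation.
k_n = μ_nC_ox · (W/L) = 7.4 mA/V².
KCL at the drain: ½ k_n (V_GS − V_th)² = (V_DD − V_GS)/R.
Let x = V_GS − 0.756. Then 115 x² + x − 9.444 = 0, giving x = 0.282 V (positive root), so V_GS = 1.04 V.
I_D = (V_DD − V_GS)/R = (10.2 − 1.04) / 31.1 = 0.295 mA.

I_D = 0.295 mA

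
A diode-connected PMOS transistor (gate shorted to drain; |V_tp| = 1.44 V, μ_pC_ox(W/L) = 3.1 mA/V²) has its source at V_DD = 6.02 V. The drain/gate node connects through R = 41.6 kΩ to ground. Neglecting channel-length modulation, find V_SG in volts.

V_SG = 1.70 V

With gate tied to drain, V_SG = V_SD ≥ V_SG − |V_tp|, so the device is in saturation.
KCL at the drain: ½ k_p (V_SG − |V_tp|)² = (V_DD − V_SG)/R.
Let x = V_SG − 1.44. Then 64.5 x² + x − 4.58 = 0, giving x = 0.259 V (positive root), so V_SG = 1.7 V.
I_D = (V_DD − V_SG)/R = (6.02 − 1.7) / 41.6 = 0.104 mA.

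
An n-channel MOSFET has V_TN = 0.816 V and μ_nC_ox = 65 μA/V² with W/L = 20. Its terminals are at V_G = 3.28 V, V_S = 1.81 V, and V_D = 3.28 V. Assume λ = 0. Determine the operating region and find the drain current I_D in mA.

V_GS = V_G − V_S = 3.28 − 1.81 = 1.47 V; V_DS = V_D − V_S = 3.28 − 1.81 = 1.47 V.
k_n = μ_nC_ox · (W/L) = 1.3 mA/V².
V_ov = V_GS − V_TN = 1.47 − 0.816 = 0.654 V.
Since V_DS = 1.47 V ≥ V_ov = 0.654 V, the device is in saturation.
I_D = ½ k_n V_ov² = 0.5 × 1.3 × 0.654² = 0.278 mA.

Saturation; I_D = 0.278 mA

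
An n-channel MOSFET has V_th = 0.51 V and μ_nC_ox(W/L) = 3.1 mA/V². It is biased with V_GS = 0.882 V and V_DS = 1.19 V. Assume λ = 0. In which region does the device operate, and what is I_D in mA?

Saturation; I_D = 0.214 mA

V_ov = V_GS − V_th = 0.882 − 0.51 = 0.372 V.
Since V_DS = 1.19 V ≥ V_ov = 0.372 V, the device is in saturation.
I_D = ½ k_n V_ov² = 0.5 × 3.1 × 0.372² = 0.214 mA.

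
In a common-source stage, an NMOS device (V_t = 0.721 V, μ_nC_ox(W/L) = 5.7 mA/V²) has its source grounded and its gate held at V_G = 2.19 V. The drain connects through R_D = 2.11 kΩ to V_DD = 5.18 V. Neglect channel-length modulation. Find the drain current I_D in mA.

V_GS = V_G = 2.19 V, so V_ov = 2.19 − 0.721 = 1.47 V.
Assume saturation: I_D = ½ k_n V_ov² = 0.5 × 5.7 × 1.47² = 6.15 mA, giving V_DS = V_DD − I_D R_D = 5.18 − 6.15 × 2.11 = -7.8 V.
But -7.8 V < V_ov = 1.47 V, so the device is actually in triode.
In triode I_D = k_n[V_ov V_DS − ½ V_DS²] and I_D = (V_DD − V_DS)/R_D. Equating: 6.01 V_DS² − 18.67 V_DS + 5.18 = 0, giving V_DS = 0.308 V (the root below V_ov).
I_D = (5.18 − 0.308) / 2.11 = 2.31 mA.

I_D = 2.31 mA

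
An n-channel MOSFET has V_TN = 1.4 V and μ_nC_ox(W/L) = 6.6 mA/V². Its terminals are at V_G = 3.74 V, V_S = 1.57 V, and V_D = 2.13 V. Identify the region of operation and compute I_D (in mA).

Triode; I_D = 1.81 mA

V_GS = V_G − V_S = 3.74 − 1.57 = 2.17 V; V_DS = V_D − V_S = 2.13 − 1.57 = 0.56 V.
V_ov = V_GS − V_TN = 2.17 − 1.4 = 0.77 V.
Since V_DS = 0.56 V < V_ov = 0.77 V, the device is in the triode region.
I_D = k_n [V_ov · V_DS − ½ V_DS²] = 6.6 × [0.77 × 0.56 − 0.5 × 0.56²] = 1.81 mA.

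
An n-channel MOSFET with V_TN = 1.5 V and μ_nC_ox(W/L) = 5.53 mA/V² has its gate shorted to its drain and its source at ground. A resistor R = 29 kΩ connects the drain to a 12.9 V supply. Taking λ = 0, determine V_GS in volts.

With gate tied to drain, V_GS = V_DS ≥ V_GS − V_TN, so the device is in saturation.
KCL at the drain: ½ k_n (V_GS − V_TN)² = (V_DD − V_GS)/R.
Let x = V_GS − 1.5. Then 80.2 x² + x − 11.4 = 0, giving x = 0.371 V (positive root), so V_GS = 1.87 V.
I_D = (V_DD − V_GS)/R = (12.9 − 1.87) / 29 = 0.38 mA.

V_GS = 1.87 V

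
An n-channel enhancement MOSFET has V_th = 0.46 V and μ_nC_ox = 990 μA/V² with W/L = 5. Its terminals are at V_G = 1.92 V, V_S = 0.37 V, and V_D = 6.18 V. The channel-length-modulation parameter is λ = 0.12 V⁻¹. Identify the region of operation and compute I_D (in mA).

Saturation; I_D = 4.99 mA

V_GS = V_G − V_S = 1.92 − 0.37 = 1.55 V; V_DS = V_D − V_S = 6.18 − 0.37 = 5.81 V.
k_n = μ_nC_ox · (W/L) = 4.95 mA/V².
V_ov = V_GS − V_th = 1.55 − 0.46 = 1.09 V.
Since V_DS = 5.81 V ≥ V_ov = 1.09 V, the device is in saturation.
I_D = ½ k_n V_ov² (1 + λ V_DS) = 0.5 × 4.95 × 1.09² × (1 + 0.12 × 5.81) = 4.99 mA.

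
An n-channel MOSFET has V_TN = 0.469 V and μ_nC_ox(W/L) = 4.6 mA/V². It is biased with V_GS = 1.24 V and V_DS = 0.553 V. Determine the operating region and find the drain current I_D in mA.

Triode; I_D = 1.26 mA

V_ov = V_GS − V_TN = 1.24 − 0.469 = 0.771 V.
Since V_DS = 0.553 V < V_ov = 0.771 V, the device is in the triode region.
I_D = k_n [V_ov · V_DS − ½ V_DS²] = 4.6 × [0.771 × 0.553 − 0.5 × 0.553²] = 1.26 mA.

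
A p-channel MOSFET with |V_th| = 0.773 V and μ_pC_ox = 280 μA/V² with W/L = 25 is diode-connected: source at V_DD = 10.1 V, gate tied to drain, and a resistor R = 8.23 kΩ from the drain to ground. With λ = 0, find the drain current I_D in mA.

With gate tied to drain, V_SG = V_SD ≥ V_SG − |V_th|, so the device is in saturation.
k_p = μ_pC_ox · (W/L) = 7 mA/V².
KCL at the drain: ½ k_p (V_SG − |V_th|)² = (V_DD − V_SG)/R.
Let x = V_SG − 0.773. Then 28.8 x² + x − 9.327 = 0, giving x = 0.552 V (positive root), so V_SG = 1.32 V.
I_D = (V_DD − V_SG)/R = (10.1 − 1.32) / 8.23 = 1.07 mA.

I_D = 1.07 mA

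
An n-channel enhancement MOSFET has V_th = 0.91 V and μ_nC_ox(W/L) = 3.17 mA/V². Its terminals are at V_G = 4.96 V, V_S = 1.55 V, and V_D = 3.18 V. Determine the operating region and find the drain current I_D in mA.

V_GS = V_G − V_S = 4.96 − 1.55 = 3.41 V; V_DS = V_D − V_S = 3.18 − 1.55 = 1.63 V.
V_ov = V_GS − V_th = 3.41 − 0.91 = 2.5 V.
Since V_DS = 1.63 V < V_ov = 2.5 V, the device is in the triode region.
I_D = k_n [V_ov · V_DS − ½ V_DS²] = 3.17 × [2.5 × 1.63 − 0.5 × 1.63²] = 8.71 mA.

Triode; I_D = 8.71 mA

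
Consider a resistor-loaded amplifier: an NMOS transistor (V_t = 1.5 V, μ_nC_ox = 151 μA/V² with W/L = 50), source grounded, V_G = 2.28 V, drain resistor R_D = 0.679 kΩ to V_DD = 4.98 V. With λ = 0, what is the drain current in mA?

V_GS = V_G = 2.28 V, so V_ov = 2.28 − 1.5 = 0.78 V.
k_n = μ_nC_ox · (W/L) = 7.55 mA/V².
Assume saturation: I_D = ½ k_n V_ov² = 0.5 × 7.55 × 0.78² = 2.3 mA, giving V_DS = V_DD − I_D R_D = 4.98 − 2.3 × 0.679 = 3.42 V.
V_DS = 3.42 V ≥ V_ov = 0.78 V, confirming saturation.

I_D = 2.30 mA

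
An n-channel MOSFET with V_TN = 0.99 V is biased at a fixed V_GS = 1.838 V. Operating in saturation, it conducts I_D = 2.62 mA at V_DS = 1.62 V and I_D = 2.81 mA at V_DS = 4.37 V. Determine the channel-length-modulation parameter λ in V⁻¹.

With V_GS fixed, I_D ∝ (1 + λ V_DS) in saturation, so I_D2/I_D1 = (1 + λ V_DS2)/(1 + λ V_DS1).
2.81/2.62 = 1.073 = (1 + 4.37 λ)/(1 + 1.62 λ).
Solving: λ (I_D1 V_DS2 − I_D2 V_DS1) = I_D2 − I_D1, so λ = (2.81 − 2.62) / (2.62 × 4.37 − 2.81 × 1.62) = 0.19 / 6.9 = 0.0275 V⁻¹.

λ = 0.0275 V⁻¹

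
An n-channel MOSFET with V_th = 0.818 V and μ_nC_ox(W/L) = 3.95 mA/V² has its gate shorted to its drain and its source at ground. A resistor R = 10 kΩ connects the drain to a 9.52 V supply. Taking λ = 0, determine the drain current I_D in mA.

I_D = 0.806 mA

With gate tied to drain, V_GS = V_DS ≥ V_GS − V_th, so the device is in saturation.
KCL at the drain: ½ k_n (V_GS − V_th)² = (V_DD − V_GS)/R.
Let x = V_GS − 0.818. Then 19.8 x² + x − 8.702 = 0, giving x = 0.639 V (positive root), so V_GS = 1.46 V.
I_D = (V_DD − V_GS)/R = (9.52 − 1.46) / 10 = 0.806 mA.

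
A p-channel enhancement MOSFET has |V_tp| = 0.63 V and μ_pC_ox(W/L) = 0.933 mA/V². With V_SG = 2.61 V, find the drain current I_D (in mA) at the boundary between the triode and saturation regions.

I_D = 1.83 mA

At the boundary V_SD = V_ov = V_SG − |V_tp| = 2.61 − 0.63 = 1.98 V.
I_D = ½ k_p V_ov² = 0.5 × 0.933 × 1.98² = 1.83 mA.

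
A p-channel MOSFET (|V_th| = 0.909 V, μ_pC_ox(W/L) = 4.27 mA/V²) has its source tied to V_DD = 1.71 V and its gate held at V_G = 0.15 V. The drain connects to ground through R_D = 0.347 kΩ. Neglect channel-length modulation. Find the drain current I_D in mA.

V_SG = V_DD − V_G = 1.71 − 0.15 = 1.56 V, so V_ov = 1.56 − 0.909 = 0.651 V.
Assume saturation: I_D = ½ k_p V_ov² = 0.5 × 4.27 × 0.651² = 0.905 mA, giving V_SD = V_DD − I_D R_D = 1.71 − 0.905 × 0.347 = 1.4 V.
V_SD = 1.4 V ≥ V_ov = 0.651 V, confirming saturation.

I_D = 0.905 mA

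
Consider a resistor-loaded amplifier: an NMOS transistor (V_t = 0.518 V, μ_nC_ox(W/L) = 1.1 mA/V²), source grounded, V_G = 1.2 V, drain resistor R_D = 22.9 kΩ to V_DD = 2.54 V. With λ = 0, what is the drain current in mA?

I_D = 0.104 mA

V_GS = V_G = 1.2 V, so V_ov = 1.2 − 0.518 = 0.682 V.
Assume saturation: I_D = ½ k_n V_ov² = 0.5 × 1.1 × 0.682² = 0.256 mA, giving V_DS = V_DD − I_D R_D = 2.54 − 0.256 × 22.9 = -3.32 V.
But -3.32 V < V_ov = 0.682 V, so the device is actually in triode.
In triode I_D = k_n[V_ov V_DS − ½ V_DS²] and I_D = (V_DD − V_DS)/R_D. Equating: 12.6 V_DS² − 18.18 V_DS + 2.54 = 0, giving V_DS = 0.157 V (the root below V_ov).
I_D = (2.54 − 0.157) / 22.9 = 0.104 mA.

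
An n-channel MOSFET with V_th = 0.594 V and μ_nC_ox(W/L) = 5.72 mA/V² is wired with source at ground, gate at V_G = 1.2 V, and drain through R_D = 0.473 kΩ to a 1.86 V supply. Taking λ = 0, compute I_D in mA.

I_D = 1.05 mA

V_GS = V_G = 1.2 V, so V_ov = 1.2 − 0.594 = 0.606 V.
Assume saturation: I_D = ½ k_n V_ov² = 0.5 × 5.72 × 0.606² = 1.05 mA, giving V_DS = V_DD − I_D R_D = 1.86 − 1.05 × 0.473 = 1.36 V.
V_DS = 1.36 V ≥ V_ov = 0.606 V, confirming saturation.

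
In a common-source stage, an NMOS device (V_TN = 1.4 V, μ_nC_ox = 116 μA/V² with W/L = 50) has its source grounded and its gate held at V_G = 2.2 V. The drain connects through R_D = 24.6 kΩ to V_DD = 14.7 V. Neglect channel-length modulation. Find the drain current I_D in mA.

V_GS = V_G = 2.2 V, so V_ov = 2.2 − 1.4 = 0.8 V.
k_n = μ_nC_ox · (W/L) = 5.8 mA/V².
Assume saturation: I_D = ½ k_n V_ov² = 0.5 × 5.8 × 0.8² = 1.86 mA, giving V_DS = V_DD − I_D R_D = 14.7 − 1.86 × 24.6 = -31 V.
But -31 V < V_ov = 0.8 V, so the device is actually in triode.
In triode I_D = k_n[V_ov V_DS − ½ V_DS²] and I_D = (V_DD − V_DS)/R_D. Equating: 71.3 V_DS² − 115.1 V_DS + 14.7 = 0, giving V_DS = 0.14 V (the root below V_ov).
I_D = (14.7 − 0.14) / 24.6 = 0.592 mA.

I_D = 0.592 mA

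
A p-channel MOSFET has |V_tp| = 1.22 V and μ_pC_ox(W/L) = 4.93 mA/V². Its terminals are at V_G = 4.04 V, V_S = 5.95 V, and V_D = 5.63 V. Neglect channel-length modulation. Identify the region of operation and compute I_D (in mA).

Triode; I_D = 0.836 mA

V_SG = V_S − V_G = 5.95 − 4.04 = 1.91 V; V_SD = V_S − V_D = 5.95 − 5.63 = 0.32 V.
V_ov = V_SG − |V_tp| = 1.91 − 1.22 = 0.69 V.
Since V_SD = 0.32 V < V_ov = 0.69 V, the device is in the triode region.
I_D = k_p [V_ov · V_SD − ½ V_SD²] = 4.93 × [0.69 × 0.32 − 0.5 × 0.32²] = 0.836 mA.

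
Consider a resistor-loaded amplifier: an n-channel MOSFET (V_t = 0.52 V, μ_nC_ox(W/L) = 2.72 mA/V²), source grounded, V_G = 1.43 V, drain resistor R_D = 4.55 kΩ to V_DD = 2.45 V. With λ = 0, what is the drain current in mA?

V_GS = V_G = 1.43 V, so V_ov = 1.43 − 0.52 = 0.91 V.
Assume saturation: I_D = ½ k_n V_ov² = 0.5 × 2.72 × 0.91² = 1.13 mA, giving V_DS = V_DD − I_D R_D = 2.45 − 1.13 × 4.55 = -2.67 V.
But -2.67 V < V_ov = 0.91 V, so the device is actually in triode.
In triode I_D = k_n[V_ov V_DS − ½ V_DS²] and I_D = (V_DD − V_DS)/R_D. Equating: 6.19 V_DS² − 12.26 V_DS + 2.45 = 0, giving V_DS = 0.225 V (the root below V_ov).
I_D = (2.45 − 0.225) / 4.55 = 0.489 mA.

I_D = 0.489 mA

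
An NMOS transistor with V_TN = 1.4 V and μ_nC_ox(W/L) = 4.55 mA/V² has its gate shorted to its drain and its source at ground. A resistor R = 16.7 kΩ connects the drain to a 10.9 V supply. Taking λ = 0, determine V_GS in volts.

With gate tied to drain, V_GS = V_DS ≥ V_GS − V_TN, so the device is in saturation.
KCL at the drain: ½ k_n (V_GS − V_TN)² = (V_DD − V_GS)/R.
Let x = V_GS − 1.4. Then 38 x² + x − 9.5 = 0, giving x = 0.487 V (positive root), so V_GS = 1.89 V.
I_D = (V_DD − V_GS)/R = (10.9 − 1.89) / 16.7 = 0.54 mA.

V_GS = 1.89 V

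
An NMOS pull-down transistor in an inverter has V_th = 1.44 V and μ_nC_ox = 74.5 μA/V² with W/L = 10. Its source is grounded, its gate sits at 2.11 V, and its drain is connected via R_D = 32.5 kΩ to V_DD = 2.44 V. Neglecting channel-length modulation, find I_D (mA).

V_GS = V_G = 2.11 V, so V_ov = 2.11 − 1.44 = 0.67 V.
k_n = μ_nC_ox · (W/L) = 0.745 mA/V².
Assume saturation: I_D = ½ k_n V_ov² = 0.5 × 0.745 × 0.67² = 0.167 mA, giving V_DS = V_DD − I_D R_D = 2.44 − 0.167 × 32.5 = -2.99 V.
But -2.99 V < V_ov = 0.67 V, so the device is actually in triode.
In triode I_D = k_n[V_ov V_DS − ½ V_DS²] and I_D = (V_DD − V_DS)/R_D. Equating: 12.1 V_DS² − 17.22 V_DS + 2.44 = 0, giving V_DS = 0.16 V (the root below V_ov).
I_D = (2.44 − 0.16) / 32.5 = 0.0702 mA.

I_D = 0.0702 mA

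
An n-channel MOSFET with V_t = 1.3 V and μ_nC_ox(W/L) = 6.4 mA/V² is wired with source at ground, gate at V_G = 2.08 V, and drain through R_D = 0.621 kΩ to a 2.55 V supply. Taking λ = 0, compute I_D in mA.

V_GS = V_G = 2.08 V, so V_ov = 2.08 − 1.3 = 0.78 V.
Assume saturation: I_D = ½ k_n V_ov² = 0.5 × 6.4 × 0.78² = 1.95 mA, giving V_DS = V_DD − I_D R_D = 2.55 − 1.95 × 0.621 = 1.34 V.
V_DS = 1.34 V ≥ V_ov = 0.78 V, confirming saturation.

I_D = 1.95 mA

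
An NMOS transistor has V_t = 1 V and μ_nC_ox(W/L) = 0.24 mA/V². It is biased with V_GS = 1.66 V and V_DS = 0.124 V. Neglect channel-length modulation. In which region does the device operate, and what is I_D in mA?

V_ov = V_GS − V_t = 1.66 − 1 = 0.66 V.
Since V_DS = 0.124 V < V_ov = 0.66 V, the device is in the triode region.
I_D = k_n [V_ov · V_DS − ½ V_DS²] = 0.24 × [0.66 × 0.124 − 0.5 × 0.124²] = 0.0178 mA.

Triode; I_D = 0.0178 mA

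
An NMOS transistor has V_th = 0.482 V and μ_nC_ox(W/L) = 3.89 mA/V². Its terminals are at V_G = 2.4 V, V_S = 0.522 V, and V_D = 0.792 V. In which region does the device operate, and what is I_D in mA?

Triode; I_D = 1.32 mA

V_GS = V_G − V_S = 2.4 − 0.522 = 1.88 V; V_DS = V_D − V_S = 0.792 − 0.522 = 0.27 V.
V_ov = V_GS − V_th = 1.88 − 0.482 = 1.4 V.
Since V_DS = 0.27 V < V_ov = 1.4 V, the device is in the triode region.
I_D = k_n [V_ov · V_DS − ½ V_DS²] = 3.89 × [1.4 × 0.27 − 0.5 × 0.27²] = 1.32 mA.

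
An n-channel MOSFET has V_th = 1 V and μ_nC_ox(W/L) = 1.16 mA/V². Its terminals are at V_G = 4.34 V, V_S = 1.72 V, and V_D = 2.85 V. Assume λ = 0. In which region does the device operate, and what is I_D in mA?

V_GS = V_G − V_S = 4.34 − 1.72 = 2.62 V; V_DS = V_D − V_S = 2.85 − 1.72 = 1.13 V.
V_ov = V_GS − V_th = 2.62 − 1 = 1.62 V.
Since V_DS = 1.13 V < V_ov = 1.62 V, the device is in the triode region.
I_D = k_n [V_ov · V_DS − ½ V_DS²] = 1.16 × [1.62 × 1.13 − 0.5 × 1.13²] = 1.38 mA.

Triode; I_D = 1.38 mA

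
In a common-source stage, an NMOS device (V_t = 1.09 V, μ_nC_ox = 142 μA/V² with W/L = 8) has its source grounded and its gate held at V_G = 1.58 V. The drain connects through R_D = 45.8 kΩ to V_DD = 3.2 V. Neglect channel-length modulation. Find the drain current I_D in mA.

V_GS = V_G = 1.58 V, so V_ov = 1.58 − 1.09 = 0.49 V.
k_n = μ_nC_ox · (W/L) = 1.136 mA/V².
Assume saturation: I_D = ½ k_n V_ov² = 0.5 × 1.136 × 0.49² = 0.136 mA, giving V_DS = V_DD − I_D R_D = 3.2 − 0.136 × 45.8 = -3.05 V.
But -3.05 V < V_ov = 0.49 V, so the device is actually in triode.
In triode I_D = k_n[V_ov V_DS − ½ V_DS²] and I_D = (V_DD − V_DS)/R_D. Equating: 26 V_DS² − 26.49 V_DS + 3.2 = 0, giving V_DS = 0.14 V (the root below V_ov).
I_D = (3.2 − 0.14) / 45.8 = 0.0668 mA.

I_D = 0.0668 mA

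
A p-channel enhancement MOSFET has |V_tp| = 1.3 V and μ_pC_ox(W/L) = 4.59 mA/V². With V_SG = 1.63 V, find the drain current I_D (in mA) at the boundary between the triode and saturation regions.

At the boundary V_SD = V_ov = V_SG − |V_tp| = 1.63 − 1.3 = 0.33 V.
I_D = ½ k_p V_ov² = 0.5 × 4.59 × 0.33² = 0.25 mA.

I_D = 0.250 mA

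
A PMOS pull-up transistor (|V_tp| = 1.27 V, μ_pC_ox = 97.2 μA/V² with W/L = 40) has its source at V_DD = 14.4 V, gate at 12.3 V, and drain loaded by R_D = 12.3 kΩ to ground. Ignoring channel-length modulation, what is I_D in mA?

V_SG = V_DD − V_G = 14.4 − 12.3 = 2.1 V, so V_ov = 2.1 − 1.27 = 0.83 V.
k_p = μ_pC_ox · (W/L) = 3.888 mA/V².
Assume saturation: I_D = ½ k_p V_ov² = 0.5 × 3.888 × 0.83² = 1.34 mA, giving V_SD = V_DD − I_D R_D = 14.4 − 1.34 × 12.3 = -2.07 V.
But -2.07 V < V_ov = 0.83 V, so the device is actually in triode.
In triode I_D = k_p[V_ov V_SD − ½ V_SD²] and I_D = (V_DD − V_SD)/R_D. Equating: 23.9 V_SD² − 40.69 V_SD + 14.4 = 0, giving V_SD = 0.502 V (the root below V_ov).
I_D = (14.4 − 0.502) / 12.3 = 1.13 mA.

I_D = 1.13 mA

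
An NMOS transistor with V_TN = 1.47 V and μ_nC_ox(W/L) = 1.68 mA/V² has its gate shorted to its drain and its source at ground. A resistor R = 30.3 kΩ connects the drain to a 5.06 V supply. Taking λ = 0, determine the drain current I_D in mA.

With gate tied to drain, V_GS = V_DS ≥ V_GS − V_TN, so the device is in saturation.
KCL at the drain: ½ k_n (V_GS − V_TN)² = (V_DD − V_GS)/R.
Let x = V_GS − 1.47. Then 25.5 x² + x − 3.59 = 0, giving x = 0.356 V (positive root), so V_GS = 1.83 V.
I_D = (V_DD − V_GS)/R = (5.06 − 1.83) / 30.3 = 0.107 mA.

I_D = 0.107 mA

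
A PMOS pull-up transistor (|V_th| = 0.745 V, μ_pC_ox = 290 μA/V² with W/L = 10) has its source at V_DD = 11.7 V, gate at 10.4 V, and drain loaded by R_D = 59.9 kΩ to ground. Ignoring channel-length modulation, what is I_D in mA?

I_D = 0.193 mA

V_SG = V_DD − V_G = 11.7 − 10.4 = 1.3 V, so V_ov = 1.3 − 0.745 = 0.555 V.
k_p = μ_pC_ox · (W/L) = 2.9 mA/V².
Assume saturation: I_D = ½ k_p V_ov² = 0.5 × 2.9 × 0.555² = 0.447 mA, giving V_SD = V_DD − I_D R_D = 11.7 − 0.447 × 59.9 = -15.1 V.
But -15.1 V < V_ov = 0.555 V, so the device is actually in triode.
In triode I_D = k_p[V_ov V_SD − ½ V_SD²] and I_D = (V_DD − V_SD)/R_D. Equating: 86.9 V_SD² − 97.41 V_SD + 11.7 = 0, giving V_SD = 0.137 V (the root below V_ov).
I_D = (11.7 − 0.137) / 59.9 = 0.193 mA.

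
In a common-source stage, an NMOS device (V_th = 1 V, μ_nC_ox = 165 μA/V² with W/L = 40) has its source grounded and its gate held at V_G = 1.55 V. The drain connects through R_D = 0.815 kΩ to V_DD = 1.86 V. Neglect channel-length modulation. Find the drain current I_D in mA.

I_D = 0.998 mA

V_GS = V_G = 1.55 V, so V_ov = 1.55 − 1 = 0.55 V.
k_n = μ_nC_ox · (W/L) = 6.6 mA/V².
Assume saturation: I_D = ½ k_n V_ov² = 0.5 × 6.6 × 0.55² = 0.998 mA, giving V_DS = V_DD − I_D R_D = 1.86 − 0.998 × 0.815 = 1.05 V.
V_DS = 1.05 V ≥ V_ov = 0.55 V, confirming saturation.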